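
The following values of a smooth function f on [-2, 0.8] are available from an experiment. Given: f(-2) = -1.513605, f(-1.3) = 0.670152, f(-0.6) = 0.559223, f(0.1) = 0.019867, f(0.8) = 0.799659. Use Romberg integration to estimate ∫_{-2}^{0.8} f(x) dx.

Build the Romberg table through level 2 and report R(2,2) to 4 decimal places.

R(0,0) (trapezoid, 1 panel, h=2.8000): -0.999524
R(1,0) (trapezoid, 2 panels, h=1.4000): 0.283150
R(2,0) (trapezoid, 4 panels, h=0.7000): 0.624588
R(1,1) = 0.283150 + (0.283150 − (-0.999524))/3 = 0.710708
R(2,1) = 0.624588 + (0.624588 − 0.283150)/3 = 0.738401
R(2,2) = 0.738401 + (0.738401 − 0.710708)/15 = 0.740247

0.7402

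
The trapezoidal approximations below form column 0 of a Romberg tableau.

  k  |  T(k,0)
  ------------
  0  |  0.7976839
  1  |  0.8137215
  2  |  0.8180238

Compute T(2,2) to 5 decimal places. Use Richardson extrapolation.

Richardson extrapolation on the trapezoidal column (denominator 4−1=3):
T(1,1) = (4·0.8137215 − 0.7976839) / 3 = 0.8190674
T(2,1) = (4·0.8180238 − 0.8137215) / 3 = 0.8194579
T(2,2) = (16·0.8194579 − 0.8190674) / 15 = 0.8194839

0.81948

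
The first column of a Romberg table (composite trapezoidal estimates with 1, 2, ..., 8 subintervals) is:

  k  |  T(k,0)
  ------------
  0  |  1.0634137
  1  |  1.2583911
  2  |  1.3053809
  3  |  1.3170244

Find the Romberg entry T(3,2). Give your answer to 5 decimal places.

T(2,1) = 1.3053809 + (1.3053809 − 1.2583911)/3 = 1.3210442
T(3,1) = 1.3170244 + (1.3170244 − 1.3053809)/3 = 1.3209056
T(3,2) = (16·1.3209056 − 1.3210442) / 15 = 1.3208964

1.32090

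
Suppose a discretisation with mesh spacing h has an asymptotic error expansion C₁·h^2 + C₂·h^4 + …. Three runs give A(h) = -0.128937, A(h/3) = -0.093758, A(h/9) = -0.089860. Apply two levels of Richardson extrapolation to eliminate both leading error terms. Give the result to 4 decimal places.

First eliminate the h^2 term (factor 3^2 = 9):
  B₁ = (9·(-0.093758) − (-0.128937))/8 = -0.089361
  B₂ = (9·(-0.089860) − (-0.093758))/8 = -0.089373
Then eliminate the h^4 term (factor 3^4 = 81):
  (81·(-0.089373) − (-0.089361))/80 = -0.089373

-0.0894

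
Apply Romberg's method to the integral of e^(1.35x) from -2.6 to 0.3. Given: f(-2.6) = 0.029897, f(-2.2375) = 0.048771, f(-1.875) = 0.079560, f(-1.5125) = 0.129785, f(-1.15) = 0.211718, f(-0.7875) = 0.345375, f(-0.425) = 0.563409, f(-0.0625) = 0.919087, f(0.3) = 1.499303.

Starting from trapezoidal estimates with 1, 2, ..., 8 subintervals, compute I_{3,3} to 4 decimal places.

1.0885

I_{0,0} (trapezoid, 1 panel, h=2.9000): 2.217340
I_{1,0} (trapezoid, 2 panels, h=1.4500): 1.415661
I_{2,0} (trapezoid, 4 panels, h=0.7250): 1.173983
I_{3,0} (trapezoid, 8 panels, h=0.3625): 1.110086
I_{1,1} = 1.415661 + (1.415661 − 2.217340)/3 = 1.148435
I_{2,1} = 1.173983 + (1.173983 − 1.415661)/3 = 1.093424
I_{3,1} = 1.110086 + (1.110086 − 1.173983)/3 = 1.088787
I_{2,2} = 1.093424 + (1.093424 − 1.148435)/15 = 1.089757
I_{3,2} = 1.088787 + (1.088787 − 1.093424)/15 = 1.088478
I_{3,3} = 1.088478 + (1.088478 − 1.089757)/63 = 1.088458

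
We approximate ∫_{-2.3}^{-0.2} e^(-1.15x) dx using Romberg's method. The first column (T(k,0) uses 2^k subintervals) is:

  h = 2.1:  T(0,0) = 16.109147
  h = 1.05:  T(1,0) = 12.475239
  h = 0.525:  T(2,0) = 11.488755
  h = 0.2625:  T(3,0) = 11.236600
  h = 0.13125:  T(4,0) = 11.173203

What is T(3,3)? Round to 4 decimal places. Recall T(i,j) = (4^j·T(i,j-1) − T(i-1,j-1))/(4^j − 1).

11.1520

Richardson extrapolation on the trapezoidal column (denominator 4−1=3):
T(1,1) = 12.475239 + (12.475239 − 16.109147)/3 = 11.263936
T(2,1) = (4·11.488755 − 12.475239) / 3 = 11.159927
T(3,1) = (4·11.236600 − 11.488755) / 3 = 11.152548
T(2,2) = (16·11.159927 − 11.263936) / 15 = 11.152993
T(3,2) = (16·11.152548 − 11.159927) / 15 = 11.152056
T(3,3) = (64·11.152056 − 11.152993) / 63 = 11.152041
(Column j=1 coincides with Simpson's rule on the same nodes.)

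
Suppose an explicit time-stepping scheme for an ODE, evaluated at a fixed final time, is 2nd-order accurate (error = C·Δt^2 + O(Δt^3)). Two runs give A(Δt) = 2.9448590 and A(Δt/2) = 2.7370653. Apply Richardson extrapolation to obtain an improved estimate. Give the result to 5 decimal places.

2.66780

Extrapolated value = (4·A(Δt/2) − A(Δt)) / (4 − 1)
= (4·2.7370653 − 2.9448590) / 3
= 8.0034022 / 3 = 2.6678007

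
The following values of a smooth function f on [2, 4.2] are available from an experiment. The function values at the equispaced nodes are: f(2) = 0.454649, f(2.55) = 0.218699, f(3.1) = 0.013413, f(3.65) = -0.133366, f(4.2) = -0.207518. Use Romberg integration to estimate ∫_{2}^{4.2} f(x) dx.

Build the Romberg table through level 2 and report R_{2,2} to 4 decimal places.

0.1130

R_{0,0} (trapezoid, 1 panel, h=2.2000): 0.271844
R_{1,0} (trapezoid, 2 panels, h=1.1000): 0.150676
R_{2,0} (trapezoid, 4 panels, h=0.5500): 0.122271
R_{1,1} = 0.150676 + (0.150676 − 0.271844)/3 = 0.110287
R_{2,1} = 0.122271 + (0.122271 − 0.150676)/3 = 0.112803
R_{2,2} = 0.112803 + (0.112803 − 0.110287)/15 = 0.112971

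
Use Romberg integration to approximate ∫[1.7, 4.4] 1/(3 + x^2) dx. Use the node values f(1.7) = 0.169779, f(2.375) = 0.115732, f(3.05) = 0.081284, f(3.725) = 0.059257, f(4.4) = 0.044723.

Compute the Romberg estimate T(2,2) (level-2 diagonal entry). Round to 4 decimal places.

0.2423

T(0,0) (trapezoid, 1 panel, h=2.7000): 0.289578
T(1,0) (trapezoid, 2 panels, h=1.3500): 0.254522
T(2,0) (trapezoid, 4 panels, h=0.6750): 0.245379
T(1,1) = 0.254522 + (0.254522 − 0.289578)/3 = 0.242837
T(2,1) = 0.245379 + (0.245379 − 0.254522)/3 = 0.242331
T(2,2) = 0.242331 + (0.242331 − 0.242837)/15 = 0.242297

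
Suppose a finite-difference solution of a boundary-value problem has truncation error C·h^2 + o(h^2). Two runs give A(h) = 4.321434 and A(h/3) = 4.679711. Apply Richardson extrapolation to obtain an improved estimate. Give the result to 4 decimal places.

4.7245

Extrapolated value = (9·A(h/3) − A(h)) / (9 − 1)
= (9·4.679711 − 4.321434) / 8
= 37.795965 / 8 = 4.724496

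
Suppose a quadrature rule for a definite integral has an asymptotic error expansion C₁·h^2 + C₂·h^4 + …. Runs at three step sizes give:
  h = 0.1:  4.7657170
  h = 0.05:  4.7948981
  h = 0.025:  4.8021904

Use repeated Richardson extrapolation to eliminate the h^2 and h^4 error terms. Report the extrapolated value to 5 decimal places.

4.80462

First eliminate the h^2 term (factor 2^2 = 4):
  B₁ = (4·4.7948981 − 4.7657170)/3 = 4.8046251
  B₂ = (4·4.8021904 − 4.7948981)/3 = 4.8046212
Then eliminate the h^4 term (factor 2^4 = 16):
  (16·4.8046212 − 4.8046251)/15 = 4.8046209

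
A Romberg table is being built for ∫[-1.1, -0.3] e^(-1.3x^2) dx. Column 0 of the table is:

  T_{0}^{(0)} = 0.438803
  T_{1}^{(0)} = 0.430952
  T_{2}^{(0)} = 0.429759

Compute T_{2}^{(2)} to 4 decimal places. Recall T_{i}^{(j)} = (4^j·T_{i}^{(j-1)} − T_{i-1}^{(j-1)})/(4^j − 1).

Richardson extrapolation on the trapezoidal column (denominator 4−1=3):
T_{1}^{(1)} = 0.430952 + (0.430952 − 0.438803)/3 = 0.428335
T_{2}^{(1)} = (4·0.429759 − 0.430952) / 3 = 0.429361
T_{2}^{(2)} = 0.429361 + (0.429361 − 0.428335)/15 = 0.429429

0.4294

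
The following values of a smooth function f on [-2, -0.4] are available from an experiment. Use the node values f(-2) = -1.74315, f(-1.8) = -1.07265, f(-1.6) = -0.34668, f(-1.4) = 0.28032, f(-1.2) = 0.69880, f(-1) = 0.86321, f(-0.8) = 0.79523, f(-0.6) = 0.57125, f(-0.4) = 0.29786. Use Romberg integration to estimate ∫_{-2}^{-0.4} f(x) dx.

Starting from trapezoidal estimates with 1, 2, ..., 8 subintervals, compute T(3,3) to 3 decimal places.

0.228

T(0,0) (trapezoid, 1 panel, h=1.6000): -1.15623
T(1,0) (trapezoid, 2 panels, h=0.8000): -0.01908
T(2,0) (trapezoid, 4 panels, h=0.4000): 0.16988
T(3,0) (trapezoid, 8 panels, h=0.2000): 0.21337
T(1,1) = -0.01908 + (-0.01908 − (-1.15623))/3 = 0.35997
T(2,1) = 0.16988 + (0.16988 − (-0.01908))/3 = 0.23287
T(3,1) = 0.21337 + (0.21337 − 0.16988)/3 = 0.22787
T(2,2) = 0.23287 + (0.23287 − 0.35997)/15 = 0.22440
T(3,2) = 0.22787 + (0.22787 − 0.23287)/15 = 0.22754
T(3,3) = 0.22754 + (0.22754 − 0.22440)/63 = 0.22759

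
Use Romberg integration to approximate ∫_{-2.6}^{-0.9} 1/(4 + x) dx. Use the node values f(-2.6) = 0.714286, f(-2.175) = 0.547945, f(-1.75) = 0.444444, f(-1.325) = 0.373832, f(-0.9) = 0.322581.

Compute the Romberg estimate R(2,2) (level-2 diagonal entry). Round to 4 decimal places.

0.7950

R(0,0) (trapezoid, 1 panel, h=1.7000): 0.881337
R(1,0) (trapezoid, 2 panels, h=0.8500): 0.818446
R(2,0) (trapezoid, 4 panels, h=0.4250): 0.800978
R(1,1) = 0.818446 + (0.818446 − 0.881337)/3 = 0.797482
R(2,1) = 0.800978 + (0.800978 − 0.818446)/3 = 0.795155
R(2,2) = 0.795155 + (0.795155 − 0.797482)/15 = 0.795000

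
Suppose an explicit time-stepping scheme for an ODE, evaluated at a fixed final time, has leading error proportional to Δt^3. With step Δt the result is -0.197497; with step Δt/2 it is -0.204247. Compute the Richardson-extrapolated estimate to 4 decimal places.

-0.2052

Extrapolated value = (8·A(Δt/2) − A(Δt)) / (8 − 1)
= (8·(-0.204247) − (-0.197497)) / 7
= -1.436479 / 7 = -0.205211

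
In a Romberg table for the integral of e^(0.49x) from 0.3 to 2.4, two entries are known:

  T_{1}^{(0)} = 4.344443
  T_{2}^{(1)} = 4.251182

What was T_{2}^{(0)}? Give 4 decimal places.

From T_{2}^{(1)} = (4·T_{2}^{(0)} − T_{1}^{(0)})/3, solve for T_{2}^{(0)}:
4·T_{2}^{(0)} = 3·4.251182 + 4.344443 = 17.097989
T_{2}^{(0)} = 4.274497

4.2745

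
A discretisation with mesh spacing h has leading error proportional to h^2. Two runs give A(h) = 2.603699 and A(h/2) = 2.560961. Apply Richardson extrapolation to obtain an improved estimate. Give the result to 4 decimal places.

2.5467

The leading error scales as h^2; refining by a factor of 2 reduces it by 2^2 = 4.
Extrapolated value = (4·A(h/2) − A(h)) / (4 − 1)
= (4·2.560961 − 2.603699) / 3
= 7.640145 / 3 = 2.546715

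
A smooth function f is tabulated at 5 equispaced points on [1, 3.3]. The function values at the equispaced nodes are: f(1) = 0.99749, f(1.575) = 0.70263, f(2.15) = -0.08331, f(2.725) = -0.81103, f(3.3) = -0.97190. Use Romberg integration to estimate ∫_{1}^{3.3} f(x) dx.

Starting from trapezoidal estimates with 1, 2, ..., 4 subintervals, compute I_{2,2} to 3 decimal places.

I_{0,0} (trapezoid, 1 panel, h=2.3000): 0.02943
I_{1,0} (trapezoid, 2 panels, h=1.1500): -0.08109
I_{2,0} (trapezoid, 4 panels, h=0.5750): -0.10288
I_{1,1} = -0.08109 + (-0.08109 − 0.02943)/3 = -0.11793
I_{2,1} = -0.10288 + (-0.10288 − (-0.08109))/3 = -0.11014
I_{2,2} = -0.11014 + (-0.11014 − (-0.11793))/15 = -0.10962

-0.110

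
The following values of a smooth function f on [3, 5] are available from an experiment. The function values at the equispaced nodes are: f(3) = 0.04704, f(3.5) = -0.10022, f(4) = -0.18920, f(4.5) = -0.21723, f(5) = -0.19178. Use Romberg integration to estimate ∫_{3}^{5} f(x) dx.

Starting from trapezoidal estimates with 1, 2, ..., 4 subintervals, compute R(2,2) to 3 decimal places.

R(0,0) (trapezoid, 1 panel, h=2.0000): -0.14474
R(1,0) (trapezoid, 2 panels, h=1.0000): -0.26157
R(2,0) (trapezoid, 4 panels, h=0.5000): -0.28951
R(1,1) = -0.26157 + (-0.26157 − (-0.14474))/3 = -0.30051
R(2,1) = -0.28951 + (-0.28951 − (-0.26157))/3 = -0.29882
R(2,2) = -0.29882 + (-0.29882 − (-0.30051))/15 = -0.29871

-0.299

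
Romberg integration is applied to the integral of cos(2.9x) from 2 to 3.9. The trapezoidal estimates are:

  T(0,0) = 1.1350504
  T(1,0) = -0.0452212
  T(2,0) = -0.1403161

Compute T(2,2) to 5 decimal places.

Richardson extrapolation on the trapezoidal column (denominator 4−1=3):
T(1,1) = -0.0452212 + (-0.0452212 − 1.1350504)/3 = -0.4386451
T(2,1) = (4·(-0.1403161) − (-0.0452212)) / 3 = -0.1720144
T(2,2) = (16·(-0.1720144) − (-0.4386451)) / 15 = -0.1542390

-0.15424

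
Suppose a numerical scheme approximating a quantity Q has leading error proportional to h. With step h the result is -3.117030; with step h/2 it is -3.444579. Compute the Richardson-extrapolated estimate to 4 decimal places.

The leading error scales as h; refining by a factor of 2 reduces it by 2^1 = 2.
Extrapolated value = (2·A(h/2) − A(h)) / (2 − 1)
= (2·(-3.444579) − (-3.117030)) / 1
= -3.772128 / 1 = -3.772128

-3.7721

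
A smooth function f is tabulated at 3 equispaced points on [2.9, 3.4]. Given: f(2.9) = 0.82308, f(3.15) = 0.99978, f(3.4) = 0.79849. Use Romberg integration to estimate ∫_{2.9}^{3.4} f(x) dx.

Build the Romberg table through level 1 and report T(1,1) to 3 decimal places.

0.468

T(0,0) (trapezoid, 1 panel, h=0.5000): 0.40539
T(1,0) (trapezoid, 2 panels, h=0.2500): 0.45264
T(1,1) = 0.45264 + (0.45264 − 0.40539)/3 = 0.46839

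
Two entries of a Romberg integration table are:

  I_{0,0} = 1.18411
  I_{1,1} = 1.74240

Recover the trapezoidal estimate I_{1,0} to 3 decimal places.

1.603

From I_{1,1} = (4·I_{1,0} − I_{0,0})/3, solve for I_{1,0}:
4·I_{1,0} = 3·1.74240 + 1.18411 = 6.41131
I_{1,0} = 1.60283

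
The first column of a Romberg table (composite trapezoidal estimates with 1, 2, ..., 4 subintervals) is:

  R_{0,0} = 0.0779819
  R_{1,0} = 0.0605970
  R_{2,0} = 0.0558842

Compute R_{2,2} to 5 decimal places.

Richardson extrapolation on the trapezoidal column (denominator 4−1=3):
R_{1,1} = 0.0605970 + (0.0605970 − 0.0779819)/3 = 0.0548020
R_{2,1} = (4·0.0558842 − 0.0605970) / 3 = 0.0543133
R_{2,2} = (16·0.0543133 − 0.0548020) / 15 = 0.0542807
(Column j=1 coincides with Simpson's rule on the same nodes.)

0.05428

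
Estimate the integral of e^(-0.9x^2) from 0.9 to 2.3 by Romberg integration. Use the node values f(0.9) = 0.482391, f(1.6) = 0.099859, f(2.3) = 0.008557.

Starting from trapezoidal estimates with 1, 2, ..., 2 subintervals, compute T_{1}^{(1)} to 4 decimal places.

0.2078

T_{0}^{(0)} (trapezoid, 1 panel, h=1.4000): 0.343664
T_{1}^{(0)} (trapezoid, 2 panels, h=0.7000): 0.241733
T_{1}^{(1)} = 0.241733 + (0.241733 − 0.343664)/3 = 0.207756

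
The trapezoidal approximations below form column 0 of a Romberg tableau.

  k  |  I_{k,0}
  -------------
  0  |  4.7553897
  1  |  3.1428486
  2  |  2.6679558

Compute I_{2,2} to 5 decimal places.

Richardson extrapolation on the trapezoidal column (denominator 4−1=3):
I_{1,1} = 3.1428486 + (3.1428486 − 4.7553897)/3 = 2.6053349
I_{2,1} = (4·2.6679558 − 3.1428486) / 3 = 2.5096582
I_{2,2} = 2.5096582 + (2.5096582 − 2.6053349)/15 = 2.5032798

2.50328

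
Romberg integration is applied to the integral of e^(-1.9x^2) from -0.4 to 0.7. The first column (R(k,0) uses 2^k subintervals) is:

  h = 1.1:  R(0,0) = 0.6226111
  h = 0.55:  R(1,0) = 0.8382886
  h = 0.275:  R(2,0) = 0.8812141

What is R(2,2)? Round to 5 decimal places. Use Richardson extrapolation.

0.89455

Richardson extrapolation on the trapezoidal column (denominator 4−1=3):
R(1,1) = (4·0.8382886 − 0.6226111) / 3 = 0.9101811
R(2,1) = (4·0.8812141 − 0.8382886) / 3 = 0.8955226
R(2,2) = (16·0.8955226 − 0.9101811) / 15 = 0.8945454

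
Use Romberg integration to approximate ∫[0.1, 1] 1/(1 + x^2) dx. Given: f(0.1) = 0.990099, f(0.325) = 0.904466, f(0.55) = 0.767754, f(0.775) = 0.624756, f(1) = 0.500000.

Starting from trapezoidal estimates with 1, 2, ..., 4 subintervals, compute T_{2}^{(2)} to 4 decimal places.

0.6858

T_{0}^{(0)} (trapezoid, 1 panel, h=0.9000): 0.670545
T_{1}^{(0)} (trapezoid, 2 panels, h=0.4500): 0.680762
T_{2}^{(0)} (trapezoid, 4 panels, h=0.2250): 0.684456
T_{1}^{(1)} = 0.680762 + (0.680762 − 0.670545)/3 = 0.684168
T_{2}^{(1)} = 0.684456 + (0.684456 − 0.680762)/3 = 0.685687
T_{2}^{(2)} = 0.685687 + (0.685687 − 0.684168)/15 = 0.685788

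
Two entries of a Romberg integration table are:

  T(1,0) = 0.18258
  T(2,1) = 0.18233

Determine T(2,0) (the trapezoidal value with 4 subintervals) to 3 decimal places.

From T(2,1) = (4·T(2,0) − T(1,0))/3, solve for T(2,0):
4·T(2,0) = 3·0.18233 + 0.18258 = 0.72957
T(2,0) = 0.18239

0.182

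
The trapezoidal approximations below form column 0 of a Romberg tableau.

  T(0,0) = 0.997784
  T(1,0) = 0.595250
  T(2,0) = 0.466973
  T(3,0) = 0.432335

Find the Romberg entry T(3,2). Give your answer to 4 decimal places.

0.4206

Richardson extrapolation on the trapezoidal column (denominator 4−1=3):
T(2,1) = (4·0.466973 − 0.595250) / 3 = 0.424214
T(3,1) = 0.432335 + (0.432335 − 0.466973)/3 = 0.420789
T(3,2) = 0.420789 + (0.420789 − 0.424214)/15 = 0.420561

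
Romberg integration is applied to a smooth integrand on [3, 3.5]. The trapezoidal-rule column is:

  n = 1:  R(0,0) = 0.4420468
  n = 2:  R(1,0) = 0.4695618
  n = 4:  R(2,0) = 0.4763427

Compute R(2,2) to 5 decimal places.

Richardson extrapolation on the trapezoidal column (denominator 4−1=3):
R(1,1) = 0.4695618 + (0.4695618 − 0.4420468)/3 = 0.4787335
R(2,1) = (4·0.4763427 − 0.4695618) / 3 = 0.4786030
R(2,2) = 0.4786030 + (0.4786030 − 0.4787335)/15 = 0.4785943

0.47859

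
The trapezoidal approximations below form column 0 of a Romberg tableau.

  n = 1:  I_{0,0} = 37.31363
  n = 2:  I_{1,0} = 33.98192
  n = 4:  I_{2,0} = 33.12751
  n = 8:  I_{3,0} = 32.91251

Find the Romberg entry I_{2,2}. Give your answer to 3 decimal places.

Richardson extrapolation on the trapezoidal column (denominator 4−1=3):
I_{1,1} = (4·33.98192 − 37.31363) / 3 = 32.87135
I_{2,1} = (4·33.12751 − 33.98192) / 3 = 32.84271
I_{2,2} = 32.84271 + (32.84271 − 32.87135)/15 = 32.84080

32.841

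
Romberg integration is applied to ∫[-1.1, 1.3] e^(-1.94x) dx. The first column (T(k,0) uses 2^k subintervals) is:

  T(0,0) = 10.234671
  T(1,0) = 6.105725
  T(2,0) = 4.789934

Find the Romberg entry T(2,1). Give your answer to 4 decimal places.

Richardson extrapolation on the trapezoidal column (denominator 4−1=3):
T(2,1) = (4·4.789934 − 6.105725) / 3 = 4.351337
(Column j=1 coincides with Simpson's rule on the same nodes.)

4.3513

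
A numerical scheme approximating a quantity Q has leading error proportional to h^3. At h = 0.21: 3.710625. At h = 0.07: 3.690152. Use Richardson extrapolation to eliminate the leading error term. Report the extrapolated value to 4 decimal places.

The leading error scales as h^3; refining by a factor of 3 reduces it by 3^3 = 27.
Extrapolated value = (27·A(h/3) − A(h)) / (27 − 1)
= (27·3.690152 − 3.710625) / 26
= 95.923479 / 26 = 3.689365

3.6894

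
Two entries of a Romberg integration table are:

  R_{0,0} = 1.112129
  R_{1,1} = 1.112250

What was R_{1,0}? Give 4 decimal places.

1.1122

From R_{1,1} = (4·R_{1,0} − R_{0,0})/3, solve for R_{1,0}:
4·R_{1,0} = 3·1.112250 + 1.112129 = 4.448879
R_{1,0} = 1.112220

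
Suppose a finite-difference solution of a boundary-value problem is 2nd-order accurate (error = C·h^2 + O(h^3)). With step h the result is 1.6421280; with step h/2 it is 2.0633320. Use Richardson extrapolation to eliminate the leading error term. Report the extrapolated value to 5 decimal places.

The leading error scales as h^2; refining by a factor of 2 reduces it by 2^2 = 4.
Extrapolated value = (4·A(h/2) − A(h)) / (4 − 1)
= (4·2.0633320 − 1.6421280) / 3
= 6.6112000 / 3 = 2.2037333

2.20373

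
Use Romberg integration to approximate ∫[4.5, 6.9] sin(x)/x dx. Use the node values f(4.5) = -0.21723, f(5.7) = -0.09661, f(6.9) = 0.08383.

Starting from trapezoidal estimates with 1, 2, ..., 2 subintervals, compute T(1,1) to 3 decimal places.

-0.208

T(0,0) (trapezoid, 1 panel, h=2.4000): -0.16008
T(1,0) (trapezoid, 2 panels, h=1.2000): -0.19597
T(1,1) = -0.19597 + (-0.19597 − (-0.16008))/3 = -0.20793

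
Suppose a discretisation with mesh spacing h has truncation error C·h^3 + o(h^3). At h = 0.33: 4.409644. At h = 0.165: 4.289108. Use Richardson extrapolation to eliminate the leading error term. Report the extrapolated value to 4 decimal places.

The leading error scales as h^3; refining by a factor of 2 reduces it by 2^3 = 8.
Extrapolated value = (8·A(h/2) − A(h)) / (8 − 1)
= (8·4.289108 − 4.409644) / 7
= 29.903220 / 7 = 4.271889

4.2719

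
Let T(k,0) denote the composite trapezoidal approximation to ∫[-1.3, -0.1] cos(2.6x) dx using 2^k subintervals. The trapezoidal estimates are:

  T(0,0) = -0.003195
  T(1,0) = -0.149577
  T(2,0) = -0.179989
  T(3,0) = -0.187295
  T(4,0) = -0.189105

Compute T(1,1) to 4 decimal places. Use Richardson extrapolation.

T(1,1) = -0.149577 + (-0.149577 − (-0.003195))/3 = -0.198371

-0.1984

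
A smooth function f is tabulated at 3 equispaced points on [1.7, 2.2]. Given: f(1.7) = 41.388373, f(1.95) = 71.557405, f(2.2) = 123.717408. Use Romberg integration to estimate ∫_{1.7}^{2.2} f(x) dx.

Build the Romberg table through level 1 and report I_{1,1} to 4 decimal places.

I_{0,0} (trapezoid, 1 panel, h=0.5000): 41.276445
I_{1,0} (trapezoid, 2 panels, h=0.2500): 38.527574
I_{1,1} = 38.527574 + (38.527574 − 41.276445)/3 = 37.611284

37.6113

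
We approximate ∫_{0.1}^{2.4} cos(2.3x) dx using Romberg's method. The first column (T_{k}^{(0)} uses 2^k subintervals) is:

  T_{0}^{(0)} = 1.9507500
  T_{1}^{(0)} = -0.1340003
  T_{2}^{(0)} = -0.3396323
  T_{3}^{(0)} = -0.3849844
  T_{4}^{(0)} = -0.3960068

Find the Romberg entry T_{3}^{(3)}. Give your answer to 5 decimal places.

-0.39987

Richardson extrapolation on the trapezoidal column (denominator 4−1=3):
T_{1}^{(1)} = (4·(-0.1340003) − 1.9507500) / 3 = -0.8289171
T_{2}^{(1)} = (4·(-0.3396323) − (-0.1340003)) / 3 = -0.4081763
T_{3}^{(1)} = -0.3849844 + (-0.3849844 − (-0.3396323))/3 = -0.4001018
T_{2}^{(2)} = (16·(-0.4081763) − (-0.8289171)) / 15 = -0.3801269
T_{3}^{(2)} = -0.4001018 + (-0.4001018 − (-0.4081763))/15 = -0.3995635
T_{3}^{(3)} = (64·(-0.3995635) − (-0.3801269)) / 63 = -0.3998720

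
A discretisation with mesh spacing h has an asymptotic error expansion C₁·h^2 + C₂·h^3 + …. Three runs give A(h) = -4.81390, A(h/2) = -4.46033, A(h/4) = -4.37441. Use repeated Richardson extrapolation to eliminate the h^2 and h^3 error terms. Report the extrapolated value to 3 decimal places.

First eliminate the h^2 term (factor 2^2 = 4):
  B₁ = (4·(-4.46033) − (-4.81390))/3 = -4.34247
  B₂ = (4·(-4.37441) − (-4.46033))/3 = -4.34577
Then eliminate the h^3 term (factor 2^3 = 8):
  (8·(-4.34577) − (-4.34247))/7 = -4.34624

-4.346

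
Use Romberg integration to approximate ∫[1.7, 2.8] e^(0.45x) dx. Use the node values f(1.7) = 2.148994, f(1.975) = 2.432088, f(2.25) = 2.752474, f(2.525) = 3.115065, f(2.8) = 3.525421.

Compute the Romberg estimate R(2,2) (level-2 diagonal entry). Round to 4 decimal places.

3.0587

R(0,0) (trapezoid, 1 panel, h=1.1000): 3.120928
R(1,0) (trapezoid, 2 panels, h=0.5500): 3.074325
R(2,0) (trapezoid, 4 panels, h=0.2750): 3.062629
R(1,1) = 3.074325 + (3.074325 − 3.120928)/3 = 3.058791
R(2,1) = 3.062629 + (3.062629 − 3.074325)/3 = 3.058730
R(2,2) = 3.058730 + (3.058730 − 3.058791)/15 = 3.058726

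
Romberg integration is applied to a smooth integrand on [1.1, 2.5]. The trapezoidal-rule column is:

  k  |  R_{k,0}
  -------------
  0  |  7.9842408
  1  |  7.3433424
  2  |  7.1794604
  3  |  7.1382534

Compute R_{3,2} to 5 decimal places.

Richardson extrapolation on the trapezoidal column (denominator 4−1=3):
R_{2,1} = 7.1794604 + (7.1794604 − 7.3433424)/3 = 7.1248331
R_{3,1} = 7.1382534 + (7.1382534 − 7.1794604)/3 = 7.1245177
R_{3,2} = 7.1245177 + (7.1245177 − 7.1248331)/15 = 7.1244967
(Column j=1 coincides with Simpson's rule on the same nodes.)

7.12450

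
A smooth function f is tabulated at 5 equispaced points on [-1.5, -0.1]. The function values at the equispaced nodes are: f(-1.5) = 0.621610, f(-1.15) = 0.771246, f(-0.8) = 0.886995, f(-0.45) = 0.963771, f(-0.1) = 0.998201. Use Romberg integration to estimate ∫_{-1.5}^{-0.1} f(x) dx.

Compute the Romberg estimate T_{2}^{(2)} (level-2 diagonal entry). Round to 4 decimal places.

T_{0}^{(0)} (trapezoid, 1 panel, h=1.4000): 1.133868
T_{1}^{(0)} (trapezoid, 2 panels, h=0.7000): 1.187830
T_{2}^{(0)} (trapezoid, 4 panels, h=0.3500): 1.201171
T_{1}^{(1)} = 1.187830 + (1.187830 − 1.133868)/3 = 1.205817
T_{2}^{(1)} = 1.201171 + (1.201171 − 1.187830)/3 = 1.205618
T_{2}^{(2)} = 1.205618 + (1.205618 − 1.205817)/15 = 1.205605

1.2056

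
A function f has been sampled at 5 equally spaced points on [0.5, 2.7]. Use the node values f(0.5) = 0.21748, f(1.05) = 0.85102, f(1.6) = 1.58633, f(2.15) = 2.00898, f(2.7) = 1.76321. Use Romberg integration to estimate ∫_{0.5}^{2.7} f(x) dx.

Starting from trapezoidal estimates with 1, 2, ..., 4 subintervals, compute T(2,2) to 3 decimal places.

T(0,0) (trapezoid, 1 panel, h=2.2000): 2.17876
T(1,0) (trapezoid, 2 panels, h=1.1000): 2.83434
T(2,0) (trapezoid, 4 panels, h=0.5500): 2.99017
T(1,1) = 2.83434 + (2.83434 − 2.17876)/3 = 3.05287
T(2,1) = 2.99017 + (2.99017 − 2.83434)/3 = 3.04211
T(2,2) = 3.04211 + (3.04211 − 3.05287)/15 = 3.04139

3.041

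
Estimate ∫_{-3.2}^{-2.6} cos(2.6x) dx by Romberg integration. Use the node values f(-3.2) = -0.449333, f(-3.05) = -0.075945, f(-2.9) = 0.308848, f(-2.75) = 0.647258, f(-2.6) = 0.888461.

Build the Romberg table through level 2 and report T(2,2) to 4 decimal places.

0.1671

T(0,0) (trapezoid, 1 panel, h=0.6000): 0.131738
T(1,0) (trapezoid, 2 panels, h=0.3000): 0.158524
T(2,0) (trapezoid, 4 panels, h=0.1500): 0.164959
T(1,1) = 0.158524 + (0.158524 − 0.131738)/3 = 0.167453
T(2,1) = 0.164959 + (0.164959 − 0.158524)/3 = 0.167104
T(2,2) = 0.167104 + (0.167104 − 0.167453)/15 = 0.167081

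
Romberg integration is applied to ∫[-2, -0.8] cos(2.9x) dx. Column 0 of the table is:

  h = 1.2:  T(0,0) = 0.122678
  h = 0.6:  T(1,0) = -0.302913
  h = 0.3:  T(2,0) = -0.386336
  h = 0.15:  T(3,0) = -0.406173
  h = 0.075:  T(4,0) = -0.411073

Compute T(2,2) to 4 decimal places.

Richardson extrapolation on the trapezoidal column (denominator 4−1=3):
T(1,1) = -0.302913 + (-0.302913 − 0.122678)/3 = -0.444777
T(2,1) = -0.386336 + (-0.386336 − (-0.302913))/3 = -0.414144
T(2,2) = (16·(-0.414144) − (-0.444777)) / 15 = -0.412102
(Column j=1 coincides with Simpson's rule on the same nodes.)

-0.4121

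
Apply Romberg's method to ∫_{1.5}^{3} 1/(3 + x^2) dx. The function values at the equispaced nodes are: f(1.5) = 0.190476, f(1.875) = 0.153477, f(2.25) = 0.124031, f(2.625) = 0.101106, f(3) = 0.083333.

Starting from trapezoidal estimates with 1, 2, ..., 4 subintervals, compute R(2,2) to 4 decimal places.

R(0,0) (trapezoid, 1 panel, h=1.5000): 0.205357
R(1,0) (trapezoid, 2 panels, h=0.7500): 0.195702
R(2,0) (trapezoid, 4 panels, h=0.3750): 0.193319
R(1,1) = 0.195702 + (0.195702 − 0.205357)/3 = 0.192484
R(2,1) = 0.193319 + (0.193319 − 0.195702)/3 = 0.192525
R(2,2) = 0.192525 + (0.192525 − 0.192484)/15 = 0.192528

0.1925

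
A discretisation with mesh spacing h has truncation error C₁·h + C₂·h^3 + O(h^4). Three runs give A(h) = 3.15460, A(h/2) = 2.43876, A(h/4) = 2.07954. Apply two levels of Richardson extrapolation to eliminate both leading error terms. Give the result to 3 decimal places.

First eliminate the h term (factor 2^1 = 2):
  B₁ = (2·2.43876 − 3.15460)/1 = 1.72292
  B₂ = (2·2.07954 − 2.43876)/1 = 1.72032
Then eliminate the h^3 term (factor 2^3 = 8):
  (8·1.72032 − 1.72292)/7 = 1.71995

1.720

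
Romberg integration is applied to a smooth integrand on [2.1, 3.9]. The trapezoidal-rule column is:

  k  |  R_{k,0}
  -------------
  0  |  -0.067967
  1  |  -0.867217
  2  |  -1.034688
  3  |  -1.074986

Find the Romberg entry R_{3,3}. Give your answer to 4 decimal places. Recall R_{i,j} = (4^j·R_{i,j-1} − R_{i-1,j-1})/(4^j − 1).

-1.0883

Richardson extrapolation on the trapezoidal column (denominator 4−1=3):
R_{1,1} = -0.867217 + (-0.867217 − (-0.067967))/3 = -1.133634
R_{2,1} = -1.034688 + (-1.034688 − (-0.867217))/3 = -1.090512
R_{3,1} = (4·(-1.074986) − (-1.034688)) / 3 = -1.088419
R_{2,2} = -1.090512 + (-1.090512 − (-1.133634))/15 = -1.087637
R_{3,2} = (16·(-1.088419) − (-1.090512)) / 15 = -1.088279
R_{3,3} = (64·(-1.088279) − (-1.087637)) / 63 = -1.088289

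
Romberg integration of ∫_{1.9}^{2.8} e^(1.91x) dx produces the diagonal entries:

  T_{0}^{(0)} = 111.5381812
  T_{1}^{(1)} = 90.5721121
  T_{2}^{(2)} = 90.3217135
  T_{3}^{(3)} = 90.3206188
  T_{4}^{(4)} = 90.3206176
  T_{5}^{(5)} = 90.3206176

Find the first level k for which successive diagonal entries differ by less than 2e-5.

k = 4

|T_{1}^{(1)} − T_{0}^{(0)}| = 20.9660691 ≥ 2e-5
|T_{2}^{(2)} − T_{1}^{(1)}| = 0.2503986 ≥ 2e-5
|T_{3}^{(3)} − T_{2}^{(2)}| = 0.0010947 ≥ 2e-5
|T_{4}^{(4)} − T_{3}^{(3)}| = 0.0000012 < 2e-5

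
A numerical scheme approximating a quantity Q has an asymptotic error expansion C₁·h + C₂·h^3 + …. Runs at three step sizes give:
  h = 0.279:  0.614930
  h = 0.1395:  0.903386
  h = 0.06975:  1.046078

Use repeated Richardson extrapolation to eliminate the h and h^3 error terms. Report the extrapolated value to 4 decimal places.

1.1883

First eliminate the h term (factor 2^1 = 2):
  B₁ = (2·0.903386 − 0.614930)/1 = 1.191842
  B₂ = (2·1.046078 − 0.903386)/1 = 1.188770
Then eliminate the h^3 term (factor 2^3 = 8):
  (8·1.188770 − 1.191842)/7 = 1.188331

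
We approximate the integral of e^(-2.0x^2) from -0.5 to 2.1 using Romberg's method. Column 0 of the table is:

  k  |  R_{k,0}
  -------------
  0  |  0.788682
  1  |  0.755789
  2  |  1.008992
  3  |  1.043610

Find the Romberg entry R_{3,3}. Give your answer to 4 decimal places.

1.0516

R_{1,1} = 0.755789 + (0.755789 − 0.788682)/3 = 0.744825
R_{2,1} = 1.008992 + (1.008992 − 0.755789)/3 = 1.093393
R_{3,1} = 1.043610 + (1.043610 − 1.008992)/3 = 1.055149
R_{2,2} = (16·1.093393 − 0.744825) / 15 = 1.116631
R_{3,2} = (16·1.055149 − 1.093393) / 15 = 1.052599
R_{3,3} = (64·1.052599 − 1.116631) / 63 = 1.051583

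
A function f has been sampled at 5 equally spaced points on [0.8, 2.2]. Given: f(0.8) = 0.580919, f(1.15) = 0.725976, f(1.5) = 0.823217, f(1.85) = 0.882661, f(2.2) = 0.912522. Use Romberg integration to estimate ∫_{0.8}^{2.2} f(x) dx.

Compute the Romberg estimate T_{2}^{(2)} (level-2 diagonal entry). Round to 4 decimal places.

T_{0}^{(0)} (trapezoid, 1 panel, h=1.4000): 1.045409
T_{1}^{(0)} (trapezoid, 2 panels, h=0.7000): 1.098956
T_{2}^{(0)} (trapezoid, 4 panels, h=0.3500): 1.112501
T_{1}^{(1)} = 1.098956 + (1.098956 − 1.045409)/3 = 1.116805
T_{2}^{(1)} = 1.112501 + (1.112501 − 1.098956)/3 = 1.117016
T_{2}^{(2)} = 1.117016 + (1.117016 − 1.116805)/15 = 1.117030

1.1170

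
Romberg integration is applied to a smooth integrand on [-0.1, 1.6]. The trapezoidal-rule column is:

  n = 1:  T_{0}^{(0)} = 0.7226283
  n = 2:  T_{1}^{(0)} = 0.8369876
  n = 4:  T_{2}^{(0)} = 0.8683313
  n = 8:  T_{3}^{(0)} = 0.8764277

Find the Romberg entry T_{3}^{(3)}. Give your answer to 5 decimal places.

0.87915

T_{1}^{(1)} = 0.8369876 + (0.8369876 − 0.7226283)/3 = 0.8751074
T_{2}^{(1)} = 0.8683313 + (0.8683313 − 0.8369876)/3 = 0.8787792
T_{3}^{(1)} = (4·0.8764277 − 0.8683313) / 3 = 0.8791265
T_{2}^{(2)} = 0.8787792 + (0.8787792 − 0.8751074)/15 = 0.8790240
T_{3}^{(2)} = 0.8791265 + (0.8791265 − 0.8787792)/15 = 0.8791497
T_{3}^{(3)} = (64·0.8791497 − 0.8790240) / 63 = 0.8791517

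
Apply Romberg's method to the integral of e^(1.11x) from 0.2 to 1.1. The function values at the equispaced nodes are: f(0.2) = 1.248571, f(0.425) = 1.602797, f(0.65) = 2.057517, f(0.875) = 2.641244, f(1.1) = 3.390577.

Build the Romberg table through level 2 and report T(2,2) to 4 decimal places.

1.9297

T(0,0) (trapezoid, 1 panel, h=0.9000): 2.087617
T(1,0) (trapezoid, 2 panels, h=0.4500): 1.969691
T(2,0) (trapezoid, 4 panels, h=0.2250): 1.939755
T(1,1) = 1.969691 + (1.969691 − 2.087617)/3 = 1.930382
T(2,1) = 1.939755 + (1.939755 − 1.969691)/3 = 1.929776
T(2,2) = 1.929776 + (1.929776 − 1.930382)/15 = 1.929736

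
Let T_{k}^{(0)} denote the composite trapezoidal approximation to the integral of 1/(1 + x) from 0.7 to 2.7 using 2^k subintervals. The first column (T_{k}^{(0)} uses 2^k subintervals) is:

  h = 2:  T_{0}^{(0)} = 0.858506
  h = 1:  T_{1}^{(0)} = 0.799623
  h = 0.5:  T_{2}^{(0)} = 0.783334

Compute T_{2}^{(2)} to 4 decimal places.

0.7778

Richardson extrapolation on the trapezoidal column (denominator 4−1=3):
T_{1}^{(1)} = (4·0.799623 − 0.858506) / 3 = 0.779995
T_{2}^{(1)} = 0.783334 + (0.783334 − 0.799623)/3 = 0.777904
T_{2}^{(2)} = 0.777904 + (0.777904 − 0.779995)/15 = 0.777765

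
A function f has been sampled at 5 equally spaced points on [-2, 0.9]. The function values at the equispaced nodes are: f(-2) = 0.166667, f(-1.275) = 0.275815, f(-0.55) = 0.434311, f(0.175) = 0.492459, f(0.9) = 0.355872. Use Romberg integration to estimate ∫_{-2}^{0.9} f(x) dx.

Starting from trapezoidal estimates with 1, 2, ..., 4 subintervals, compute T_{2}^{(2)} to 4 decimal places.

1.0780

T_{0}^{(0)} (trapezoid, 1 panel, h=2.9000): 0.757682
T_{1}^{(0)} (trapezoid, 2 panels, h=1.4500): 1.008592
T_{2}^{(0)} (trapezoid, 4 panels, h=0.7250): 1.061295
T_{1}^{(1)} = 1.008592 + (1.008592 − 0.757682)/3 = 1.092229
T_{2}^{(1)} = 1.061295 + (1.061295 − 1.008592)/3 = 1.078863
T_{2}^{(2)} = 1.078863 + (1.078863 − 1.092229)/15 = 1.077972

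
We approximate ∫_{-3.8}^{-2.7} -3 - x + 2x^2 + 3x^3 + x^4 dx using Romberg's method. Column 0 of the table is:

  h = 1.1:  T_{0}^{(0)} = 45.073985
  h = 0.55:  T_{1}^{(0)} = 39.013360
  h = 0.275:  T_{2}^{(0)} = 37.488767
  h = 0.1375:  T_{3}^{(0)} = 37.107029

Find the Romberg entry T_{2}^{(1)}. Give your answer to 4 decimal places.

Richardson extrapolation on the trapezoidal column (denominator 4−1=3):
T_{2}^{(1)} = (4·37.488767 − 39.013360) / 3 = 36.980569

36.9806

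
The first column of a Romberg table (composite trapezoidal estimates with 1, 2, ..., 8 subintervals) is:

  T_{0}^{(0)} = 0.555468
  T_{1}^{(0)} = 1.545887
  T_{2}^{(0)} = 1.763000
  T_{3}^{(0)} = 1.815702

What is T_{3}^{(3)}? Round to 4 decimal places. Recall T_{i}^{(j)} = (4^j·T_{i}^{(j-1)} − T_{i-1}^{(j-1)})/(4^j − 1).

T_{1}^{(1)} = (4·1.545887 − 0.555468) / 3 = 1.876027
T_{2}^{(1)} = 1.763000 + (1.763000 − 1.545887)/3 = 1.835371
T_{3}^{(1)} = 1.815702 + (1.815702 − 1.763000)/3 = 1.833269
T_{2}^{(2)} = 1.835371 + (1.835371 − 1.876027)/15 = 1.832661
T_{3}^{(2)} = (16·1.833269 − 1.835371) / 15 = 1.833129
T_{3}^{(3)} = (64·1.833129 − 1.832661) / 63 = 1.833136

1.8331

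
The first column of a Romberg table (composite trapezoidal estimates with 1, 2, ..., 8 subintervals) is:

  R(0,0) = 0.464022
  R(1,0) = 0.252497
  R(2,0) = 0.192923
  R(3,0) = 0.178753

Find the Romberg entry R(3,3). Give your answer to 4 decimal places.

Richardson extrapolation on the trapezoidal column (denominator 4−1=3):
R(1,1) = 0.252497 + (0.252497 − 0.464022)/3 = 0.181989
R(2,1) = 0.192923 + (0.192923 − 0.252497)/3 = 0.173065
R(3,1) = (4·0.178753 − 0.192923) / 3 = 0.174030
R(2,2) = (16·0.173065 − 0.181989) / 15 = 0.172470
R(3,2) = (16·0.174030 − 0.173065) / 15 = 0.174094
R(3,3) = (64·0.174094 − 0.172470) / 63 = 0.174120
(Column j=1 coincides with Simpson's rule on the same nodes.)

0.1741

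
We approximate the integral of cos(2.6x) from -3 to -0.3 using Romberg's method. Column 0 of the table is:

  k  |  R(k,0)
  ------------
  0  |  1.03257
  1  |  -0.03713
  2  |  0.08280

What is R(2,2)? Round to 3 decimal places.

0.157

Richardson extrapolation on the trapezoidal column (denominator 4−1=3):
R(1,1) = -0.03713 + (-0.03713 − 1.03257)/3 = -0.39370
R(2,1) = (4·0.08280 − (-0.03713)) / 3 = 0.12278
R(2,2) = 0.12278 + (0.12278 − (-0.39370))/15 = 0.15721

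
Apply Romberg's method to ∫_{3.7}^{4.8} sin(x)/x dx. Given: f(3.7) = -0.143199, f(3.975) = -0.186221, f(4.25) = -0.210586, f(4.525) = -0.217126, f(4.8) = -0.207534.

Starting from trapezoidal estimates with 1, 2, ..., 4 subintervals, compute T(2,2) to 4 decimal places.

-0.2186

T(0,0) (trapezoid, 1 panel, h=1.1000): -0.192903
T(1,0) (trapezoid, 2 panels, h=0.5500): -0.212274
T(2,0) (trapezoid, 4 panels, h=0.2750): -0.217057
T(1,1) = -0.212274 + (-0.212274 − (-0.192903))/3 = -0.218731
T(2,1) = -0.217057 + (-0.217057 − (-0.212274))/3 = -0.218651
T(2,2) = -0.218651 + (-0.218651 − (-0.218731))/15 = -0.218646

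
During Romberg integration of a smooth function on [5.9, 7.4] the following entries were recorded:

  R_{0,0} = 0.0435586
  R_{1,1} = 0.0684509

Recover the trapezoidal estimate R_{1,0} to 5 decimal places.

From R_{1,1} = (4·R_{1,0} − R_{0,0})/3, solve for R_{1,0}:
4·R_{1,0} = 3·0.0684509 + 0.0435586 = 0.2489113
R_{1,0} = 0.0622278

0.06223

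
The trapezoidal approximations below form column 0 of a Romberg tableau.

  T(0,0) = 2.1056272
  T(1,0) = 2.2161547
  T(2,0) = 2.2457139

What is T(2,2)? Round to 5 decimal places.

Richardson extrapolation on the trapezoidal column (denominator 4−1=3):
T(1,1) = 2.2161547 + (2.2161547 − 2.1056272)/3 = 2.2529972
T(2,1) = (4·2.2457139 − 2.2161547) / 3 = 2.2555670
T(2,2) = 2.2555670 + (2.2555670 − 2.2529972)/15 = 2.2557383

2.25574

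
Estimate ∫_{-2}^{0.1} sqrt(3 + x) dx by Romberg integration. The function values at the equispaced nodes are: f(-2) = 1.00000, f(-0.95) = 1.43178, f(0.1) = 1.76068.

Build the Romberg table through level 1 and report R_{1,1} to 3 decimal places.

R_{0,0} (trapezoid, 1 panel, h=2.1000): 2.89871
R_{1,0} (trapezoid, 2 panels, h=1.0500): 2.95273
R_{1,1} = 2.95273 + (2.95273 − 2.89871)/3 = 2.97074

2.971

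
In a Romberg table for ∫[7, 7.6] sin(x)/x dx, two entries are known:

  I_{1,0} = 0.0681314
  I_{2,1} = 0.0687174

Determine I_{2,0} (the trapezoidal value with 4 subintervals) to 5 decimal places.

From I_{2,1} = (4·I_{2,0} − I_{1,0})/3, solve for I_{2,0}:
4·I_{2,0} = 3·0.0687174 + 0.0681314 = 0.2742836
I_{2,0} = 0.0685709

0.06857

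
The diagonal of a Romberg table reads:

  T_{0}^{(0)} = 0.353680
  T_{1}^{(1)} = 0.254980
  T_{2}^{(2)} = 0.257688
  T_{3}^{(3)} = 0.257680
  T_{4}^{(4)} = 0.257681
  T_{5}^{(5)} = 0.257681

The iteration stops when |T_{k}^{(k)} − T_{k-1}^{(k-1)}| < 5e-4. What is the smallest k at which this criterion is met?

k = 3

|T_{1}^{(1)} − T_{0}^{(0)}| = 0.098700 ≥ 5e-4
|T_{2}^{(2)} − T_{1}^{(1)}| = 0.002708 ≥ 5e-4
|T_{3}^{(3)} − T_{2}^{(2)}| = 0.000008 < 5e-4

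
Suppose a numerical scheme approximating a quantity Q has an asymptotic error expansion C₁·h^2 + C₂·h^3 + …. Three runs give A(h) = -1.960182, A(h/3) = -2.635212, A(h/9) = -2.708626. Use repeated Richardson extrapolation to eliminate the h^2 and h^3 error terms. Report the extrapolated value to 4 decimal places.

First eliminate the h^2 term (factor 3^2 = 9):
  B₁ = (9·(-2.635212) − (-1.960182))/8 = -2.719591
  B₂ = (9·(-2.708626) − (-2.635212))/8 = -2.717803
Then eliminate the h^3 term (factor 3^3 = 27):
  (27·(-2.717803) − (-2.719591))/26 = -2.717734

-2.7177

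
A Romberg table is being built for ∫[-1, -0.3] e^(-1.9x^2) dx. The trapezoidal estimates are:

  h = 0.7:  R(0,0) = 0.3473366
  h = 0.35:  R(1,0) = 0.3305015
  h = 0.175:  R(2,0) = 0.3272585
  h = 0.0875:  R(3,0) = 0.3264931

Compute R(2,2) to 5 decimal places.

0.32626

Richardson extrapolation on the trapezoidal column (denominator 4−1=3):
R(1,1) = (4·0.3305015 − 0.3473366) / 3 = 0.3248898
R(2,1) = (4·0.3272585 − 0.3305015) / 3 = 0.3261775
R(2,2) = (16·0.3261775 − 0.3248898) / 15 = 0.3262633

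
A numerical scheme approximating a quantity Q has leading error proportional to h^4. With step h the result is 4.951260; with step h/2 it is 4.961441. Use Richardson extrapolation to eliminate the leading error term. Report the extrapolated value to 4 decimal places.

The leading error scales as h^4; refining by a factor of 2 reduces it by 2^4 = 16.
Extrapolated value = (16·A(h/2) − A(h)) / (16 − 1)
= (16·4.961441 − 4.951260) / 15
= 74.431796 / 15 = 4.962120

4.9621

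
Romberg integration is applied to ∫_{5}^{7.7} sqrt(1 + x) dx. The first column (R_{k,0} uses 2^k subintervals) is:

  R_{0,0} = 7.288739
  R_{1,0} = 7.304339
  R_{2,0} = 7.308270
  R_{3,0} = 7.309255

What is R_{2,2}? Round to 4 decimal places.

Richardson extrapolation on the trapezoidal column (denominator 4−1=3):
R_{1,1} = (4·7.304339 − 7.288739) / 3 = 7.309539
R_{2,1} = 7.308270 + (7.308270 − 7.304339)/3 = 7.309580
R_{2,2} = (16·7.309580 − 7.309539) / 15 = 7.309583

7.3096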